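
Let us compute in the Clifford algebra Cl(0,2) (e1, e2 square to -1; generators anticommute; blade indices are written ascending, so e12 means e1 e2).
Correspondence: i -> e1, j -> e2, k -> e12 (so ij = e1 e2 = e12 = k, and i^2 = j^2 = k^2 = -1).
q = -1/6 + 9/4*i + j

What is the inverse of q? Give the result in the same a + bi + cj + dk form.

In blades: q = -1/6 + 9/4*e1 + e2.
With qbar = -1/6 - 9/4*e1 - e2 (scalar fixed, mapped units negated), q qbar = 877/144 (the sum of squared coefficients), so q^-1 = qbar / (877/144) = -24/877 - 324/877*e1 - 144/877*e2; translating back:
Answer: -24/877 - 324/877*i - 144/877*j


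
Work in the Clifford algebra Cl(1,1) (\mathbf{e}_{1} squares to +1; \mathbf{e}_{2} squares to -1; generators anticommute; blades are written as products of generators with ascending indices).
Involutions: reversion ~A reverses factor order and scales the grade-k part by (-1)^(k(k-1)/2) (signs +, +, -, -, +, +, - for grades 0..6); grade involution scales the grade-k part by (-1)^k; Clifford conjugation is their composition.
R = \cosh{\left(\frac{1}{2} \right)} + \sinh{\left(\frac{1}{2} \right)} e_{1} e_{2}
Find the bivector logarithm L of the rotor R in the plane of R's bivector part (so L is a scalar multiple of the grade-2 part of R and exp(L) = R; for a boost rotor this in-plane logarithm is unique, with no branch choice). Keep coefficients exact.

The scalar part of R is \cosh{\left(\frac{1}{2} \right)}, which fixes the rapidity magnitude through cosh (cosh is even, so it cannot fix the sign — the bivector part carries that); dividing the bivector part by sinh of the rapidity gives the plane, and L = rapidity * plane, where the joint sign ambiguity of (rapidity, plane) cancels in the product.
Concretely: cosh(rapidity) = \cosh{\left(\frac{1}{2} \right)} gives rapidity = ±\frac{1}{2}, and since rapidity/sinh(rapidity) is even the sign is immaterial: L = (rapidity/sinh(rapidity)) * <R>_2 = (\frac{1}{2 \sinh{\left(\frac{1}{2} \right)}}) * <R>_2.
Answer: \frac{1}{2} e_{1} e_{2}


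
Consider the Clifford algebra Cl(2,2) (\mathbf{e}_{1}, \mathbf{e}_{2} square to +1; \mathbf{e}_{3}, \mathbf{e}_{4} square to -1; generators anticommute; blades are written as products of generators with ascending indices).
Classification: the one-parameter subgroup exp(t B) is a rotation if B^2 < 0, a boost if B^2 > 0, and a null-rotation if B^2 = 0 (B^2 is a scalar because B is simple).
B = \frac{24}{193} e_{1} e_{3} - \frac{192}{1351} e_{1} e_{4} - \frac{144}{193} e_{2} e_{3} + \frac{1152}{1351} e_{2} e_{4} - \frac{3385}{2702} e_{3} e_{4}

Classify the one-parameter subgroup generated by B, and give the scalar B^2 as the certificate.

B^2 term by term: the squares give (\frac{24}{193})^2*(e_{1} e_{3})^2 + (-\frac{192}{1351})^2*(e_{1} e_{4})^2 + (-\frac{144}{193})^2*(e_{2} e_{3})^2 + (\frac{1152}{1351})^2*(e_{2} e_{4})^2 + (-\frac{3385}{2702})^2*(e_{3} e_{4})^2 = \frac{576}{37249}*(+1) + \frac{36864}{1825201}*(+1) + \frac{20736}{37249}*(+1) + \frac{1327104}{1825201}*(+1) + \frac{11458225}{7300804}*(-1) = -\frac{1}{4} (each basis 2-blade squares to minus the product of its generators' squares); cross terms between blades sharing an index anticommute and cancel; the commuting (index-disjoint) pairs give grade-4 terms 2*c*c'*(blade product), which cancel blade by blade — e_{1} e_{2} e_{3} e_{4}: -\frac{55296}{260743} + \frac{55296}{260743} = 0 — confirming B is simple. So B^2 = -\frac{1}{4}.
Answer: rotation, certificate B^2 = -\frac{1}{4}. No conjugation can change B^2 = -\frac{1}{4}; the sign gives the class.


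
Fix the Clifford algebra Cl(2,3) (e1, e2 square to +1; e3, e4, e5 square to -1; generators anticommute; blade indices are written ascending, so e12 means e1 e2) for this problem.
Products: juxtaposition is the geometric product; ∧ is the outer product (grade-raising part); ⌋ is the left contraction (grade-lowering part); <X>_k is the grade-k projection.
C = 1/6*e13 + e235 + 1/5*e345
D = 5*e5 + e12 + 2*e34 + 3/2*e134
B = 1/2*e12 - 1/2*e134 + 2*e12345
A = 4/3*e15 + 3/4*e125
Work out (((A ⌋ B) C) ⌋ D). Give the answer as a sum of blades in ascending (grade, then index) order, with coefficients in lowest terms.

step 1: 3/2*e34 - 8/3*e234
step 2: -3/10*e5 + 1/4*e14 + 8/15*e25 - 8/3*e45 + 4/9*e124 + 3/2*e245
step 3: 3/2 - 3/8*e3
Answer: 3/2 - 3/8*e3


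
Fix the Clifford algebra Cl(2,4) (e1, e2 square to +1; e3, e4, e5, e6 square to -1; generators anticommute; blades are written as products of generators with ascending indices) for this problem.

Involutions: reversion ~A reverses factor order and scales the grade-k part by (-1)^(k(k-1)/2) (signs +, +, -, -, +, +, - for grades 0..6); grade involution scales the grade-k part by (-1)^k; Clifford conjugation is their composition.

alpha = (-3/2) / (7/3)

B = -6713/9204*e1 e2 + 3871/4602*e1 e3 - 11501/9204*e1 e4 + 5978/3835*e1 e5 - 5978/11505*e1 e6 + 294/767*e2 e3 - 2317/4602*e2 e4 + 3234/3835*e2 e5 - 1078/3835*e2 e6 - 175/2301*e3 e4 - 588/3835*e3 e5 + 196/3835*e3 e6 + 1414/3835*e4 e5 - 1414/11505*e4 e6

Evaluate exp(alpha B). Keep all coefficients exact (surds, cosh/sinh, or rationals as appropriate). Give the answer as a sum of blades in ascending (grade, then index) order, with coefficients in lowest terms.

B^2 term by term: the squares give (-6713/9204)^2*(e1 e2)^2 + (3871/4602)^2*(e1 e3)^2 + (-11501/9204)^2*(e1 e4)^2 + (5978/3835)^2*(e1 e5)^2 + (-5978/11505)^2*(e1 e6)^2 + (294/767)^2*(e2 e3)^2 + (-2317/4602)^2*(e2 e4)^2 + (3234/3835)^2*(e2 e5)^2 + (-1078/3835)^2*(e2 e6)^2 + (-175/2301)^2*(e3 e4)^2 + (-588/3835)^2*(e3 e5)^2 + (196/3835)^2*(e3 e6)^2 + (1414/3835)^2*(e4 e5)^2 + (-1414/11505)^2*(e4 e6)^2 = 45064369/84713616*(-1) + 14984641/21178404*(+1) + 132273001/84713616*(+1) + 35736484/14707225*(+1) + 35736484/132365025*(+1) + 86436/588289*(+1) + 5368489/21178404*(+1) + 10458756/14707225*(+1) + 1162084/14707225*(+1) + 30625/5294601*(-1) + 345744/14707225*(-1) + 38416/14707225*(-1) + 1999396/14707225*(-1) + 1999396/132365025*(-1) = 49/9 (each basis 2-blade squares to minus the product of its generators' squares); cross terms between blades sharing an index anticommute and cancel; the commuting (index-disjoint) pairs give grade-4 terms 2*c*c'*(blade product), which cancel blade by blade — e1 e2 e3 e4: 1174775/10589202 + 8969107/10589202 - 563549/588289 = 0; e1 e2 e3 e5: 657874/2941445 - 4172938/2941445 + 3515064/2941445 = 0; e1 e2 e3 e6: -657874/8824335 + 4172938/8824335 - 1171688/2941445 = 0; e1 e2 e4 e5: -4746091/8824335 + 6199039/2941445 - 13851026/8824335 = 0; e1 e2 e4 e6: 4746091/26473005 - 6199039/8824335 + 13851026/26473005 = 0; e1 e2 e5 e6: 12888568/14707225 - 12888568/14707225 = 0; e1 e3 e4 e5: 5473594/8824335 - 1127098/2941445 - 418460/1764867 = 0; e1 e3 e4 e6: -5473594/26473005 + 1127098/8824335 + 418460/5294601 = 0; e1 e3 e5 e6: -2343376/14707225 + 2343376/14707225 = 0; e1 e4 e5 e6: 16905784/44121675 - 16905784/44121675 = 0; e2 e3 e4 e5: 831432/2941445 - 454132/2941445 - 75460/588289 = 0; e2 e3 e4 e6: -277144/2941445 + 454132/8824335 + 75460/1764867 = 0; e2 e3 e5 e6: -1267728/14707225 + 1267728/14707225 = 0; e2 e4 e5 e6: 3048584/14707225 - 3048584/14707225 = 0; e3 e4 e5 e6: -554288/14707225 + 554288/14707225 = 0 — confirming B is simple. So B^2 = 49/9.
B^2 = 49/9 — since the square is positive, the closed form is hyperbolic: l = 7/3, alpha*l = -3/2, so exp(alpha B) = cosh(-3/2) + (sinh(-3/2)/(7/3))*B = cosh(3/2) + (-3*sinh(3/2)/7)*B.
Answer: cosh(3/2) + 959*sinh(3/2)/3068*e1 e2 - 553*sinh(3/2)/1534*e1 e3 + 1643*sinh(3/2)/3068*e1 e4 - 2562*sinh(3/2)/3835*e1 e5 + 854*sinh(3/2)/3835*e1 e6 - 126*sinh(3/2)/767*e2 e3 + 331*sinh(3/2)/1534*e2 e4 - 1386*sinh(3/2)/3835*e2 e5 + 462*sinh(3/2)/3835*e2 e6 + 25*sinh(3/2)/767*e3 e4 + 252*sinh(3/2)/3835*e3 e5 - 84*sinh(3/2)/3835*e3 e6 - 606*sinh(3/2)/3835*e4 e5 + 202*sinh(3/2)/3835*e4 e6


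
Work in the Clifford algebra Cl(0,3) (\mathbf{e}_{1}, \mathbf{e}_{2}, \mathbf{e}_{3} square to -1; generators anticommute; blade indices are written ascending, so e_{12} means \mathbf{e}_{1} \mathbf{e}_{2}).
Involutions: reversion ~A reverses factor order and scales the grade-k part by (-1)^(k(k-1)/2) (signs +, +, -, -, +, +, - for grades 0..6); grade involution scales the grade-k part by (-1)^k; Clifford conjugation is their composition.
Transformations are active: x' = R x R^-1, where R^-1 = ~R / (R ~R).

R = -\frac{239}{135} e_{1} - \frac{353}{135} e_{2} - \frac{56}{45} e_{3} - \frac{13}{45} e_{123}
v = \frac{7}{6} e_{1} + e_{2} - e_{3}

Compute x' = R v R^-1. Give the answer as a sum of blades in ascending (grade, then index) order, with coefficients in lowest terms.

~R = -\frac{239}{135} e_{1} - \frac{353}{135} e_{2} - \frac{56}{45} e_{3} + \frac{13}{45} e_{123}, and R ~R = -\frac{8459}{729}, so R^-1 = ~R / (-\frac{8459}{729}).
R v = \frac{2783}{810} + \frac{803}{810} e_{12} + \frac{44}{15} e_{13} + \frac{1133}{270} e_{23}
Answer: \frac{3487}{38450} e_{1} + \frac{4642}{11535} e_{2} + \frac{34342}{19225} e_{3}


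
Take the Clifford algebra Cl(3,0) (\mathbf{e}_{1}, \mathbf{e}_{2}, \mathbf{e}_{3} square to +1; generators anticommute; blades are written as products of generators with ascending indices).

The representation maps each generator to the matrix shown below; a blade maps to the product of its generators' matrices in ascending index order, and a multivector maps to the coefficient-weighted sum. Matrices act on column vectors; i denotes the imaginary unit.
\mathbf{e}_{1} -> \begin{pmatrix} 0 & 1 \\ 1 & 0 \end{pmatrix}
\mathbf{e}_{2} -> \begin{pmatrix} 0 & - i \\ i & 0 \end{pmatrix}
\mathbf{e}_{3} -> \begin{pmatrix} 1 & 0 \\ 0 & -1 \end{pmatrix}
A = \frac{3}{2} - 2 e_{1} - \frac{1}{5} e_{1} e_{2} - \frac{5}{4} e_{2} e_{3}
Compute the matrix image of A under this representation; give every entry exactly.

Bivector images (products of the table entries): rho(e_{1} e_{2}) = rho(\mathbf{e}_{1})rho(\mathbf{e}_{2}) = \begin{pmatrix} i & 0 \\ 0 & - i \end{pmatrix}; rho(e_{2} e_{3}) = rho(\mathbf{e}_{2})rho(\mathbf{e}_{3}) = \begin{pmatrix} 0 & i \\ i & 0 \end{pmatrix}.
M = (\frac{3}{2})*1 + (-2)*rho(e_{1}) + (-\frac{1}{5})*rho(e_{1} e_{2}) + (-\frac{5}{4})*rho(e_{2} e_{3}), summed entrywise (1 is the identity matrix):
Answer: \begin{pmatrix} \frac{3}{2} - \frac{i}{5} & -2 - \frac{5 i}{4} \\ -2 - \frac{5 i}{4} & \frac{3}{2} + \frac{i}{5} \end{pmatrix}


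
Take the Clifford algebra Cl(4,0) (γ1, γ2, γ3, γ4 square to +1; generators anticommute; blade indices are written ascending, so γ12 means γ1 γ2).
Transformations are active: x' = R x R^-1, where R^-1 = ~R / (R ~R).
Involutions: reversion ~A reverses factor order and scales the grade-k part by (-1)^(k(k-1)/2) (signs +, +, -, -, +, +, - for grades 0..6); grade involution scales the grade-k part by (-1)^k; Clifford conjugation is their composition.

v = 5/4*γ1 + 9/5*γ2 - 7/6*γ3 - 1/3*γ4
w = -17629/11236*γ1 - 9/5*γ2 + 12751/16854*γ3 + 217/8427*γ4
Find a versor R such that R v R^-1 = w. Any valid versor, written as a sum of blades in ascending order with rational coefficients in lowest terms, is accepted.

A norm check does it: q(v) = q(w) = 22589/3600, hence R = v + w = -896/2809*γ1 - 1152/2809*γ3 - 864/2809*γ4 realises the map — parallel part kept, (v - w)/2 negated, v carried to w.
Answer: -896/2809*γ1 - 1152/2809*γ3 - 864/2809*γ4


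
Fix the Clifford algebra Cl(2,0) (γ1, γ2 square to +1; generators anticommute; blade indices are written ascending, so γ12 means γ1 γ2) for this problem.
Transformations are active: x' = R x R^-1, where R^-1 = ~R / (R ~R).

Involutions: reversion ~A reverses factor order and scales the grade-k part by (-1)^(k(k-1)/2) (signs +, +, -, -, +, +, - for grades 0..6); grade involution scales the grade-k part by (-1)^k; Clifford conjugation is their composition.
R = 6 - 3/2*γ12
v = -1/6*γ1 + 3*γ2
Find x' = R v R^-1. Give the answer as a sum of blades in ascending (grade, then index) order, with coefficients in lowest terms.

~R = 6 + 3/2*γ12, and R ~R = 153/4, so R^-1 = ~R / (153/4).
R v = -11/2*γ1 + 71/4*γ2
Answer: -53/34*γ1 + 131/51*γ2


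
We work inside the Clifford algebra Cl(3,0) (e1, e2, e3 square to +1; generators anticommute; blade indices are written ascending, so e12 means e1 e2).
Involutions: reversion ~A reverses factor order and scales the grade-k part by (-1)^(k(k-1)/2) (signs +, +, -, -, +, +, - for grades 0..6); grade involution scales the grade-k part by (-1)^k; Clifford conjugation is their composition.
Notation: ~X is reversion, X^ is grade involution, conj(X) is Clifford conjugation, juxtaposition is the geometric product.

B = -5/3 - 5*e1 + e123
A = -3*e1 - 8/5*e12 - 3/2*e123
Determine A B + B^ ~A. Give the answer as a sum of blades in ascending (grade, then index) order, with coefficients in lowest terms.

first term: 33/2 + 5*e1 - 8*e2 + 8/5*e3 + 8/3*e12 + 9/2*e23 + 5/2*e123
second term: -27/2 + 5*e1 + 8*e2 + 8/5*e3 - 8/3*e12 + 21/2*e23 - 5/2*e123
Answer: 3 + 10*e1 + 16/5*e3 + 15*e23


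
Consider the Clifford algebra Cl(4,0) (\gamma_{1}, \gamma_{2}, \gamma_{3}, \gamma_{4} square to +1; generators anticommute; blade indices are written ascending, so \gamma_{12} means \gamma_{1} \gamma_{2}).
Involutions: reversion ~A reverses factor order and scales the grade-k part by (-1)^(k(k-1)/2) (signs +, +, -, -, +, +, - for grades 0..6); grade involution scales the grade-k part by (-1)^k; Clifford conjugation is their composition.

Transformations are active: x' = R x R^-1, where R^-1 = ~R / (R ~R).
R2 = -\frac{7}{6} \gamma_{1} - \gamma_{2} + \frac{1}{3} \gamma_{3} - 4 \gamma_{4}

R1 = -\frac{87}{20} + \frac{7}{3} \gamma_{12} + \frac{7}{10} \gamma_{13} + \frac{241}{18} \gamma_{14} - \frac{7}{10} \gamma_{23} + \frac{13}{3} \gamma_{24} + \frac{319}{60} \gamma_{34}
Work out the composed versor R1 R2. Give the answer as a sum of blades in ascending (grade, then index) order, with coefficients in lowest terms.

Distribute over the terms of R2 (each basis-blade product reordered to ascending indices, repeated generators contracted through their squares):
R1 (-\frac{7}{6} \gamma_{1}) = \frac{203}{40} \gamma_{1} + \frac{49}{18} \gamma_{2} + \frac{49}{60} \gamma_{3} + \frac{1687}{108} \gamma_{4} + \frac{49}{60} \gamma_{123} - \frac{91}{18} \gamma_{124} - \frac{2233}{360} \gamma_{134}
R1 (-\gamma_{2}) = -\frac{7}{3} \gamma_{1} + \frac{87}{20} \gamma_{2} - \frac{7}{10} \gamma_{3} + \frac{13}{3} \gamma_{4} + \frac{7}{10} \gamma_{123} + \frac{241}{18} \gamma_{124} - \frac{319}{60} \gamma_{234}
R1 (\frac{1}{3} \gamma_{3}) = \frac{7}{30} \gamma_{1} - \frac{7}{30} \gamma_{2} - \frac{29}{20} \gamma_{3} - \frac{319}{180} \gamma_{4} + \frac{7}{9} \gamma_{123} - \frac{241}{54} \gamma_{134} - \frac{13}{9} \gamma_{234}
R1 (-4 \gamma_{4}) = -\frac{482}{9} \gamma_{1} - \frac{52}{3} \gamma_{2} - \frac{319}{15} \gamma_{3} + \frac{87}{5} \gamma_{4} - \frac{28}{3} \gamma_{124} - \frac{14}{5} \gamma_{134} + \frac{14}{5} \gamma_{234}
Summing the partial products and collecting blades:
Answer: -\frac{18209}{360} \gamma_{1} - \frac{1889}{180} \gamma_{2} - \frac{113}{5} \gamma_{3} + \frac{9607}{270} \gamma_{4} + \frac{413}{180} \gamma_{123} - \gamma_{124} - \frac{14543}{1080} \gamma_{134} - \frac{713}{180} \gamma_{234}


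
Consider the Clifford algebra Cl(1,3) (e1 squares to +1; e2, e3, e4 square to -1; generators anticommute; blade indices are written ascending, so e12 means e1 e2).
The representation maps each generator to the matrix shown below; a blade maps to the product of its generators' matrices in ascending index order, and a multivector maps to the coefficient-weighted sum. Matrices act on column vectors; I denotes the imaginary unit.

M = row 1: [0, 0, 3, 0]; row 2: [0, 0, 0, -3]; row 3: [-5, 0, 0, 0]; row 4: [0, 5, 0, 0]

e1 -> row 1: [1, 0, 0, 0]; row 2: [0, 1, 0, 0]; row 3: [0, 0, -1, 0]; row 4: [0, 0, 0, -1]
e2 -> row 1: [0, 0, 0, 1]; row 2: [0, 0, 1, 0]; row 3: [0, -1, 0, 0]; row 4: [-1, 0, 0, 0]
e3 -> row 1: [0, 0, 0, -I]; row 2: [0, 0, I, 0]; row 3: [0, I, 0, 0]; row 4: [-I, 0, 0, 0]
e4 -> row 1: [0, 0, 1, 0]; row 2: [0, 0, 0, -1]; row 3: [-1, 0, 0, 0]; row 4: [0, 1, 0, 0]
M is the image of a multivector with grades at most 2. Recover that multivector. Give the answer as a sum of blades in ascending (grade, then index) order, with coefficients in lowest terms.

Method: the blade images are trace-orthogonal — tr(rho(e_A) rho(e_B)^-1) = 4 if A = B and 0 otherwise — and rho(e_A)^-1 = (e_A)^2 * rho(e_A) with (e_A)^2 = +1 or -1, so the coefficient of e_A in the preimage is (e_A)^2 * tr(M rho(e_A))/4.
Nonzero projections over blades of grade <= 2: e4: (e4)^2 = -1, tr(M rho(e4)) = -16, coefficient 4; e14: (e14)^2 = +1, tr(M rho(e14)) = -4, coefficient -1. Every other blade of grade <= 2 projects to 0.
Answer: 4*e4 - e14


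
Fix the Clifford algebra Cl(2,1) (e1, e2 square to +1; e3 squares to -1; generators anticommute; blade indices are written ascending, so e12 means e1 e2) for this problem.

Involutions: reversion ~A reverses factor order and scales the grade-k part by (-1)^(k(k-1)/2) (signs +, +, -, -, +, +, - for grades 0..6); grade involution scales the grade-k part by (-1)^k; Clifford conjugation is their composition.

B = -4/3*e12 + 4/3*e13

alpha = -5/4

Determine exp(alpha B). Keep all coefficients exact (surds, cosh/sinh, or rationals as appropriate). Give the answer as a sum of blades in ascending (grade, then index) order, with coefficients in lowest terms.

B^2 term by term: the squares give (-4/3)^2*(e12)^2 + (4/3)^2*(e13)^2 = 16/9*(-1) + 16/9*(+1) = 0 (each basis 2-blade squares to minus the product of its generators' squares); cross terms between blades sharing an index anticommute and cancel. So B^2 = 0.
B^2 = 0, hence only two terms survive: exp(alpha B) = 1 + alpha B (parabolic case).
Answer: 1 + 5/3*e12 - 5/3*e13


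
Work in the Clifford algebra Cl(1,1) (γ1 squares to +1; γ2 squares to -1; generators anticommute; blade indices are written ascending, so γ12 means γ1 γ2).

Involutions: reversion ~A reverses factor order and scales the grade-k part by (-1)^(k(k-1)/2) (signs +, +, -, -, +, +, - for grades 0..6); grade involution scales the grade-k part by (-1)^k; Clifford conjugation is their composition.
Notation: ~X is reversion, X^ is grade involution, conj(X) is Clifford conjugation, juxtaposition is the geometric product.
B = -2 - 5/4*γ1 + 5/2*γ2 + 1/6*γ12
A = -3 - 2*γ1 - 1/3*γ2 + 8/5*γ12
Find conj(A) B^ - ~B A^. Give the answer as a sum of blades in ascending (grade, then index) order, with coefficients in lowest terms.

first term: 136/15 - 421/36*γ1 + 55/6*γ2 - 163/60*γ12
second term: 12/5 + 137/36*γ1 - 59/6*γ2 - 487/60*γ12
Answer: 20/3 - 31/2*γ1 + 19*γ2 + 27/5*γ12


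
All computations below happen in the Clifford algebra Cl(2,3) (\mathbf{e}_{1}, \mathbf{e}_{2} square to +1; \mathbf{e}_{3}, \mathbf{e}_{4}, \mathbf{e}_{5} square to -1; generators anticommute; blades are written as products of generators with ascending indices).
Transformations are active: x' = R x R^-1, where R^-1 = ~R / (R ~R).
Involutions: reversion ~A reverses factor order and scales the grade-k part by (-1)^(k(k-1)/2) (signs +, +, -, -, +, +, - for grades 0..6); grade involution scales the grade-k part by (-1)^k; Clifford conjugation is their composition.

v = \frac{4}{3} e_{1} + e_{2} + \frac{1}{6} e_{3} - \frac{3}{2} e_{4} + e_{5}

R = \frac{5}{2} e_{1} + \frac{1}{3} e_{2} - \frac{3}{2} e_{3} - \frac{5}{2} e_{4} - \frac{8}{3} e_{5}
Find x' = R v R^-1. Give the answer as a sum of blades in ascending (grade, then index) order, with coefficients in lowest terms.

~R = \frac{5}{2} e_{1} + \frac{1}{3} e_{2} - \frac{3}{2} e_{3} - \frac{5}{2} e_{4} - \frac{8}{3} e_{5}, and R ~R = -\frac{37}{4}, so R^-1 = ~R / (-\frac{37}{4}).
R v = \frac{17}{6} + \frac{37}{18} e_{1} e_{2} + \frac{29}{12} e_{1} e_{3} - \frac{5}{12} e_{1} e_{4} + \frac{109}{18} e_{1} e_{5} + \frac{14}{9} e_{2} e_{3} + 2 e_{2} e_{4} + 3 e_{2} e_{5} + \frac{8}{3} e_{3} e_{4} - \frac{19}{18} e_{3} e_{5} - \frac{13}{2} e_{4} e_{5}
Answer: -\frac{106}{37} e_{1} - \frac{401}{333} e_{2} + \frac{167}{222} e_{3} + \frac{673}{222} e_{4} + \frac{211}{333} e_{5}


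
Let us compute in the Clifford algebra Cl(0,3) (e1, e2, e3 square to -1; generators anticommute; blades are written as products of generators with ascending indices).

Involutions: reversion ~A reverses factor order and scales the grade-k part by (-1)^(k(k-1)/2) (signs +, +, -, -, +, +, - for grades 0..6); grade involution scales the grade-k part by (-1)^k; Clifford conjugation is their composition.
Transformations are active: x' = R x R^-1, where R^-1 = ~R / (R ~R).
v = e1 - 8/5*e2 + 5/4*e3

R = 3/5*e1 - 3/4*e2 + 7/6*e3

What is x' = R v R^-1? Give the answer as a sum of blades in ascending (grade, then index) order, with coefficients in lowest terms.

~R = 3/5*e1 - 3/4*e2 + 7/6*e3, and R ~R = -8221/3600, so R^-1 = ~R / (-8221/3600).
R v = -391/120 - 21/100*e1 e2 - 5/12*e1 e3 + 223/240*e2 e3
Answer: 5855/8221*e1 - 22207/41105*e2 + 68375/32884*e3


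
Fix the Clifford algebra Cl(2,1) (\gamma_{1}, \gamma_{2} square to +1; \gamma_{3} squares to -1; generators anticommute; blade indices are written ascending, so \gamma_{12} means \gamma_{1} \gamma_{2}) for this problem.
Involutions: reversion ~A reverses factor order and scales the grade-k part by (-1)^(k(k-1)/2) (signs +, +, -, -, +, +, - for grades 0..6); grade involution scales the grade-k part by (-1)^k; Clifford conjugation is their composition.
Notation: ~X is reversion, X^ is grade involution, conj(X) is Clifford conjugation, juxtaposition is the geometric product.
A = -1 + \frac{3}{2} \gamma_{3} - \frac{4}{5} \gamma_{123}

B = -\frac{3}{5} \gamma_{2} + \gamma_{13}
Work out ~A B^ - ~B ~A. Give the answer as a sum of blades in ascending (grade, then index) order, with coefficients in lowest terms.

first term: \frac{3}{2} \gamma_{1} - \frac{7}{5} \gamma_{2} - \frac{37}{25} \gamma_{13} - \frac{9}{10} \gamma_{23}
second term: \frac{3}{2} \gamma_{1} + \frac{7}{5} \gamma_{2} + \frac{37}{25} \gamma_{13} - \frac{9}{10} \gamma_{23}
Answer: -\frac{14}{5} \gamma_{2} - \frac{74}{25} \gamma_{13}


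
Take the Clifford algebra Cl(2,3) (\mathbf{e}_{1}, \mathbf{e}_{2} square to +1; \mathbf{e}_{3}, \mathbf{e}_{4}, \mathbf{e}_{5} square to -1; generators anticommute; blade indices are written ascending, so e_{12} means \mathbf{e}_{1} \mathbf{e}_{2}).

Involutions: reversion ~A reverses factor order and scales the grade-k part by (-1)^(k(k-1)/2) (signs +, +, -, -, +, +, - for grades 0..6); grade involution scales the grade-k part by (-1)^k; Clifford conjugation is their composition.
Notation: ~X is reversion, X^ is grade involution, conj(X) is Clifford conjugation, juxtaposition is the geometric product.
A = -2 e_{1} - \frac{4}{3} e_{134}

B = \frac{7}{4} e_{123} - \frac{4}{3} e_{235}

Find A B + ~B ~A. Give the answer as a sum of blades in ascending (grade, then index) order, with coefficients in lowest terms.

first term: -\frac{7}{2} e_{23} - \frac{7}{3} e_{24} + \frac{8}{3} e_{1235} + \frac{16}{9} e_{1245}
second term: \frac{7}{2} e_{23} + \frac{7}{3} e_{24} + \frac{8}{3} e_{1235} + \frac{16}{9} e_{1245}
Answer: \frac{16}{3} e_{1235} + \frac{32}{9} e_{1245}


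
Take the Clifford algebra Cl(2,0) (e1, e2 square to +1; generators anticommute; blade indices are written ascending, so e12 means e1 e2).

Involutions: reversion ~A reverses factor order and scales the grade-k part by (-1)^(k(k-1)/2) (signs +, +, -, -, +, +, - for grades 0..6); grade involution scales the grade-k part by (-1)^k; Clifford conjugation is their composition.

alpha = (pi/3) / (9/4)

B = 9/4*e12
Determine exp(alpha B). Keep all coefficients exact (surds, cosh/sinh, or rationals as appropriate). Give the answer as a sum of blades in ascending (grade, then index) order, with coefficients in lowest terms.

B^2 = (9/4)^2*(e12)^2 = 81/16*(-1) = -81/16 (a basis 2-blade squares to minus the product of its generators' squares).
B^2 = -81/16 — the series telescopes trigonometrically here: l = 9/4, alpha*l = pi/3, so exp(alpha B) = cos(pi/3) + (sin(pi/3)/(9/4))*B = 1/2 + (2*sqrt(3)/9)*B.
Answer: 1/2 + sqrt(3)/2*e12


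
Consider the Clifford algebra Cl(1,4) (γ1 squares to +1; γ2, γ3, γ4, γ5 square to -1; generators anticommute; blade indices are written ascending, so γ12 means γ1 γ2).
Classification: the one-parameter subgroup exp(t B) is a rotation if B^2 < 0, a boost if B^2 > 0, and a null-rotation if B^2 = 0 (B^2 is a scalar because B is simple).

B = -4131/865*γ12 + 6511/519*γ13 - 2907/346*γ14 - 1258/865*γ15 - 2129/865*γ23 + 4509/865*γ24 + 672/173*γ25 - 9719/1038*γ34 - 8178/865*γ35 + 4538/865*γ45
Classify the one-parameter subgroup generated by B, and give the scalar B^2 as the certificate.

B^2 term by term: the squares give (-4131/865)^2*(γ12)^2 + (6511/519)^2*(γ13)^2 + (-2907/346)^2*(γ14)^2 + (-1258/865)^2*(γ15)^2 + (-2129/865)^2*(γ23)^2 + (4509/865)^2*(γ24)^2 + (672/173)^2*(γ25)^2 + (-9719/1038)^2*(γ34)^2 + (-8178/865)^2*(γ35)^2 + (4538/865)^2*(γ45)^2 = 17065161/748225*(+1) + 42393121/269361*(+1) + 8450649/119716*(+1) + 1582564/748225*(+1) + 4532641/748225*(-1) + 20331081/748225*(-1) + 451584/29929*(-1) + 94458961/1077444*(-1) + 66879684/748225*(-1) + 20593444/748225*(-1) = 0 (each basis 2-blade squares to minus the product of its generators' squares); cross terms between blades sharing an index anticommute and cancel; the commuting (index-disjoint) pairs give grade-4 terms 2*c*c'*(blade product), which cancel blade by blade — γ1234: 13383063/149645 - 19572066/149645 + 6189003/149645 = 0; γ1235: 67566636/748225 - 2916928/29929 + 5356564/748225 = 0; γ1245: -37492956/748225 + 1953504/29929 - 11344644/748225 = 0; γ1345: 59093836/448935 - 23773446/149645 + 12226502/448935 = 0; γ2345: -19322804/748225 + 73749204/748225 - 2177056/29929 = 0 — confirming B is simple. So B^2 = 0.
Answer: null-rotation, certificate B^2 = 0. The scalar 0 is the complete invariant here: its sign names the subgroup type.


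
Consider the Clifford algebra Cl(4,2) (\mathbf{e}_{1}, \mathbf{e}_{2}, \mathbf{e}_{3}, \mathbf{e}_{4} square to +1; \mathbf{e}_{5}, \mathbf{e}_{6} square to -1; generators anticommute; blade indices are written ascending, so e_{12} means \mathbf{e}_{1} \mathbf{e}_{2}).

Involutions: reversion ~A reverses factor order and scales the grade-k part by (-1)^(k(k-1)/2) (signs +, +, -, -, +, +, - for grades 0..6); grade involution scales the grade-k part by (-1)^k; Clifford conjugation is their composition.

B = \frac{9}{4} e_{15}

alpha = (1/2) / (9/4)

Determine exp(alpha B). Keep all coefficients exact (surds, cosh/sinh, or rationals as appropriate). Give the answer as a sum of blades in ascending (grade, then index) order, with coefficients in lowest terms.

B^2 = (\frac{9}{4})^2*(e_{15})^2 = \frac{81}{16}*(+1) = \frac{81}{16} (a basis 2-blade squares to minus the product of its generators' squares).
B^2 = \frac{81}{16} — a positive square means the series sums to a boost: l = \frac{9}{4}, alpha*l = \frac{1}{2}, so exp(alpha B) = cosh(\frac{1}{2}) + (sinh(\frac{1}{2})/(\frac{9}{4}))*B = \cosh{\left(\frac{1}{2} \right)} + (\frac{4 \sinh{\left(\frac{1}{2} \right)}}{9})*B.
Answer: \cosh{\left(\frac{1}{2} \right)} + \sinh{\left(\frac{1}{2} \right)} e_{15}


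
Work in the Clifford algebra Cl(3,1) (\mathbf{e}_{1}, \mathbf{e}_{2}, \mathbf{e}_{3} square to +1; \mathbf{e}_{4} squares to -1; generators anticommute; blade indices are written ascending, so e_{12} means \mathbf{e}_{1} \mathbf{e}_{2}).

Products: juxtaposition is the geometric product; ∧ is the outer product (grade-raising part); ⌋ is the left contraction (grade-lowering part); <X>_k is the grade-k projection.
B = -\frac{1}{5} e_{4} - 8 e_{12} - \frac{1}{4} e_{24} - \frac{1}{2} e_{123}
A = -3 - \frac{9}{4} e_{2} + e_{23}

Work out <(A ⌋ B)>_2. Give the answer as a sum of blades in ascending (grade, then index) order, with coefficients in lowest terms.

step 1: -\frac{35}{2} e_{1} + \frac{93}{80} e_{4} + 24 e_{12} - \frac{9}{8} e_{13} + \frac{3}{4} e_{24} + \frac{3}{2} e_{123}
step 2: 24 e_{12} - \frac{9}{8} e_{13} + \frac{3}{4} e_{24}
Answer: 24 e_{12} - \frac{9}{8} e_{13} + \frac{3}{4} e_{24}


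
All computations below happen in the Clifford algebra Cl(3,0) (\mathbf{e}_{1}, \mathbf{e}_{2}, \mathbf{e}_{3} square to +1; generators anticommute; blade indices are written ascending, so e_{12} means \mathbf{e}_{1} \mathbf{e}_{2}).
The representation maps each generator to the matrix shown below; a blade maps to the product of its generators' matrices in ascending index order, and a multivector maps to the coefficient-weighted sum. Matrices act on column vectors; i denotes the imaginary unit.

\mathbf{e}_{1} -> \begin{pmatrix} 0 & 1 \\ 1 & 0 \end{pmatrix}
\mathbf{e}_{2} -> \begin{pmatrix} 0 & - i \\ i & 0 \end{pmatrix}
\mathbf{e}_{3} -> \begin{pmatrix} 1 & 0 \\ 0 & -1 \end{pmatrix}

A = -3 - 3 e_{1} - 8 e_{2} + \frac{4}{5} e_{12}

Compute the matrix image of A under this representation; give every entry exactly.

Bivector images (products of the table entries): rho(e_{12}) = rho(\mathbf{e}_{1})rho(\mathbf{e}_{2}) = \begin{pmatrix} i & 0 \\ 0 & - i \end{pmatrix}.
M = (-3)*1 + (-3)*rho(e_{1}) + (-8)*rho(e_{2}) + (\frac{4}{5})*rho(e_{12}), summed entrywise (1 is the identity matrix):
Answer: \begin{pmatrix} -3 + \frac{4 i}{5} & -3 + 8 i \\ -3 - 8 i & -3 - \frac{4 i}{5} \end{pmatrix}


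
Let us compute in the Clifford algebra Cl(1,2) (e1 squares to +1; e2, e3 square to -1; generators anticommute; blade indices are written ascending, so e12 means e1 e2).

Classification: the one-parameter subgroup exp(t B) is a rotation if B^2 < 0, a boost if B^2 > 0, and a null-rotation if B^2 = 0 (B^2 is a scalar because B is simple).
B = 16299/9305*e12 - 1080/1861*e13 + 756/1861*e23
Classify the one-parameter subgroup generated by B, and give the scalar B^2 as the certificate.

B^2 term by term: the squares give (16299/9305)^2*(e12)^2 + (-1080/1861)^2*(e13)^2 + (756/1861)^2*(e23)^2 = 265657401/86583025*(+1) + 1166400/3463321*(+1) + 571536/3463321*(-1) = 81/25 (each basis 2-blade squares to minus the product of its generators' squares); cross terms between blades sharing an index anticommute and cancel. So B^2 = 81/25.
Answer: boost, certificate B^2 = 81/25. Note: conjugating B changes its blade decomposition but never the scalar B^2 = 81/25, whose sign settles the classification.


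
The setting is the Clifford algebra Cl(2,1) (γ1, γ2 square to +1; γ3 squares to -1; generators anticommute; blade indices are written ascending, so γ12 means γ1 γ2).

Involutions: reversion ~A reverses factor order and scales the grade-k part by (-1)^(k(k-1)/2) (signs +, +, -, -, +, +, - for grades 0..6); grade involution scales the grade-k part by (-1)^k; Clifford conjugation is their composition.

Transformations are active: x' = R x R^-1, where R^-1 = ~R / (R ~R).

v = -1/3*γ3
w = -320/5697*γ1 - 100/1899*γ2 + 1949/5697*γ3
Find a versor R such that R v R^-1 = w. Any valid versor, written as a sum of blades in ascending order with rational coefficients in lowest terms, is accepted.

Why this works: both vectors square to -1/9, so q(v) = q(w) and R = v + w = -320/5697*γ1 - 100/1899*γ2 + 50/5697*γ3 carries v to w — its own direction survives, the complement (v - w)/2 flips.
Answer: -320/5697*γ1 - 100/1899*γ2 + 50/5697*γ3


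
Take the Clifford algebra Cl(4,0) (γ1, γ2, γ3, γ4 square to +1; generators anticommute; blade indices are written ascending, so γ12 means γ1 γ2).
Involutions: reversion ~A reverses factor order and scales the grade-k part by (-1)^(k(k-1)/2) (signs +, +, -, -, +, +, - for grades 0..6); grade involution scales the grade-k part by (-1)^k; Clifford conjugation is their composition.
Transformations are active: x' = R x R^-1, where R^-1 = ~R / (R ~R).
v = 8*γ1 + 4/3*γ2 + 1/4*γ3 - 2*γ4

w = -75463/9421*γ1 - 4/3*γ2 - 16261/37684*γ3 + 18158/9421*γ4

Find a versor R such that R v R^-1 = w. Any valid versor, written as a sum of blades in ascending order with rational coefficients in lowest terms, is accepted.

Reasoning: v^2 = w^2 = 10057/144 since conjugation preserves the quadratic form; R = v + w = -95/9421*γ1 - 1710/9421*γ3 - 684/9421*γ4 is then valid when invertible, keeping its own part and reversing (v - w)/2.
Answer: -95/9421*γ1 - 1710/9421*γ3 - 684/9421*γ4


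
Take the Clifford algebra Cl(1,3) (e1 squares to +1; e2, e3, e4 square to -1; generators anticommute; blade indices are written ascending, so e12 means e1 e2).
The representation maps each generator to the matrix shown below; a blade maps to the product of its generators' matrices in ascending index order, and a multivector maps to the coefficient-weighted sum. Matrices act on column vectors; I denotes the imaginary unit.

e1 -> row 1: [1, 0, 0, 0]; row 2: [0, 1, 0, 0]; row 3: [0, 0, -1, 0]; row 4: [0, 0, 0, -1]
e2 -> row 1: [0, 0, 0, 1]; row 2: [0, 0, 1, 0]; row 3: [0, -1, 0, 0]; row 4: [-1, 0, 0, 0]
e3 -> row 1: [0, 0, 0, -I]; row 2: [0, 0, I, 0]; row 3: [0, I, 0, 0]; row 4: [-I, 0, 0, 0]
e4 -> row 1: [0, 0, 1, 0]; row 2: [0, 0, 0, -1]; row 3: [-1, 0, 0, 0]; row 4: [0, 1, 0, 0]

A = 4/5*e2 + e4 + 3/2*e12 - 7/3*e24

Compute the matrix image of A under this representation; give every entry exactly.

Bivector images (products of the table entries): rho(e12) = rho(e1)rho(e2) = row 1: [0, 0, 0, 1]; row 2: [0, 0, 1, 0]; row 3: [0, 1, 0, 0]; row 4: [1, 0, 0, 0]; rho(e24) = rho(e2)rho(e4) = row 1: [0, 1, 0, 0]; row 2: [-1, 0, 0, 0]; row 3: [0, 0, 0, 1]; row 4: [0, 0, -1, 0].
M = (4/5)*rho(e2) + (1)*rho(e4) + (3/2)*rho(e12) + (-7/3)*rho(e24), summed entrywise:
Answer: row 1: [0, -7/3, 1, 23/10]; row 2: [7/3, 0, 23/10, -1]; row 3: [-1, 7/10, 0, -7/3]; row 4: [7/10, 1, 7/3, 0]


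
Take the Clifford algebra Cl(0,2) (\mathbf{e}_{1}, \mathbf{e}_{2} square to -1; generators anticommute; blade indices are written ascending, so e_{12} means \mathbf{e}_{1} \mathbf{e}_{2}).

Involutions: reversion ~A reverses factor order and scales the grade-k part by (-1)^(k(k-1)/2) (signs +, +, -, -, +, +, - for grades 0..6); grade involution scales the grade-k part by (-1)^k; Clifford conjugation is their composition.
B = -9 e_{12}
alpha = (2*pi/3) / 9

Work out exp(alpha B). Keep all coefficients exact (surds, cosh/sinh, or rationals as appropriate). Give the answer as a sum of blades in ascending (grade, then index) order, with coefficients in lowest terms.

B^2 = (-9)^2*(e_{12})^2 = 81*(-1) = -81 (a basis 2-blade squares to minus the product of its generators' squares).
B^2 = -81 — the negative square puts this in the circular regime; l = 9, alpha*l = \frac{2 \pi}{3}, so exp(alpha B) = cos(\frac{2 \pi}{3}) + (sin(\frac{2 \pi}{3})/9)*B = - \frac{1}{2} + (\frac{\sqrt{3}}{18})*B.
Answer: - \frac{1}{2} - \frac{\sqrt{3}}{2} e_{12}


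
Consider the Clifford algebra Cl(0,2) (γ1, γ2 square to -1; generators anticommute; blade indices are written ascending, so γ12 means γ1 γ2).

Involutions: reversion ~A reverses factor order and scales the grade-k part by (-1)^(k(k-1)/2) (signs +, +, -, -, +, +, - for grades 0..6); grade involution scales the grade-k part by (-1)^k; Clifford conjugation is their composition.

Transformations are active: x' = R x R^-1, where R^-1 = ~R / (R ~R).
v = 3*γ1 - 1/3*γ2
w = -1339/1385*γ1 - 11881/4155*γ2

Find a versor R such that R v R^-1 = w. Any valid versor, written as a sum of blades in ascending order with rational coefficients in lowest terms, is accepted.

Construction: equal norms (both -82/9) license R = v + w = 2816/1385*γ1 - 4422/1385*γ2 — nothing changes along that direction, while (v - w)/2 changes sign, so v maps onto w.
Answer: 2816/1385*γ1 - 4422/1385*γ2


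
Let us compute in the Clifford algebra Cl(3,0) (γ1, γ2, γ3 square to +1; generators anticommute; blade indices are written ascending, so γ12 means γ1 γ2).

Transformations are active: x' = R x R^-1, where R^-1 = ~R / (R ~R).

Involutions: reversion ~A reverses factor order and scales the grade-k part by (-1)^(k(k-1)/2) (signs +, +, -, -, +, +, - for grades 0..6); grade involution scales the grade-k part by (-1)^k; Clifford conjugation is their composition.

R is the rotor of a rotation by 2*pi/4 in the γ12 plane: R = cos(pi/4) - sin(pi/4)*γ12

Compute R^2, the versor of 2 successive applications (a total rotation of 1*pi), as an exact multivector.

Half-angle bookkeeping: 2 applications in γ12 add up to rotor phase 2*pi/4 = pi/2, so R^2 = cos(pi/2) - sin(pi/2)*γ12.
cos(pi/2) = 0 and sin(pi/2) = 1, so R^2 = -γ12. The net rotation is 1*pi; the rotor keeps the half-angle phase exactly.
Answer: -γ12


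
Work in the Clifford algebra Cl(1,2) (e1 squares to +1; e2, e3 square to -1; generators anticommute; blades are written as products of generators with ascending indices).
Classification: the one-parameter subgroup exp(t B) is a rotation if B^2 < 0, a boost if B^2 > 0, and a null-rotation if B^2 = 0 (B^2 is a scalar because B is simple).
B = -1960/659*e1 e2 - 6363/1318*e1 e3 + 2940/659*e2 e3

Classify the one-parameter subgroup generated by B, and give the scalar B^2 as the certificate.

B^2 term by term: the squares give (-1960/659)^2*(e1 e2)^2 + (-6363/1318)^2*(e1 e3)^2 + (2940/659)^2*(e2 e3)^2 = 3841600/434281*(+1) + 40487769/1737124*(+1) + 8643600/434281*(-1) = 49/4 (each basis 2-blade squares to minus the product of its generators' squares); cross terms between blades sharing an index anticommute and cancel. So B^2 = 49/4.
Answer: boost, certificate B^2 = 49/4. Note: conjugating B changes its blade decomposition but never the scalar B^2 = 49/4, whose sign settles the classification.


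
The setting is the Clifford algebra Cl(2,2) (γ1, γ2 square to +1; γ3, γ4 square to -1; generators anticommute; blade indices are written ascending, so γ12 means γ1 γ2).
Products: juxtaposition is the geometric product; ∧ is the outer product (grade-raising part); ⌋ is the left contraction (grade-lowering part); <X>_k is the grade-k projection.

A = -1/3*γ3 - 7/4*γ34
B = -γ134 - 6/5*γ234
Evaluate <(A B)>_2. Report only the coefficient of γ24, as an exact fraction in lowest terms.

step 1: -7/4*γ1 - 21/10*γ2 + 1/3*γ14 + 2/5*γ24
step 2: 1/3*γ14 + 2/5*γ24
Answer: 2/5


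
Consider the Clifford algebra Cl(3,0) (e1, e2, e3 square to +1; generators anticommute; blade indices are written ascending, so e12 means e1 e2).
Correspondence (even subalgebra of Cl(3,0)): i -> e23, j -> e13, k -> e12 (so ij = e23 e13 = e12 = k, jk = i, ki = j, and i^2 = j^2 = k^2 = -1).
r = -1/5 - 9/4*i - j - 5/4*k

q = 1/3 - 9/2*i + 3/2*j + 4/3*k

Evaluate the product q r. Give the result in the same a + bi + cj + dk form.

In blades: q = 1/3 + 4/3*e12 + 3/2*e13 - 9/2*e23, r = -1/5 - 5/4*e12 - e13 - 9/4*e23.
Distribute q over r term by term (generator squares from the signature, products reordered to ascending indices): (1/3)*r = -1/15 - 5/12*e12 - 1/3*e13 - 3/4*e23; (4/3*e12)*r = 5/3 - 4/15*e12 - 3*e13 + 4/3*e23; (3/2*e13)*r = 3/2 + 27/8*e12 - 3/10*e13 - 15/8*e23; (-9/2*e23)*r = -81/8 + 9/2*e12 - 45/8*e13 + 9/10*e23.
Sum: -281/40 + 863/120*e12 - 1111/120*e13 - 47/120*e23; translating back through the correspondence:
Answer: -281/40 - 47/120*i - 1111/120*j + 863/120*k


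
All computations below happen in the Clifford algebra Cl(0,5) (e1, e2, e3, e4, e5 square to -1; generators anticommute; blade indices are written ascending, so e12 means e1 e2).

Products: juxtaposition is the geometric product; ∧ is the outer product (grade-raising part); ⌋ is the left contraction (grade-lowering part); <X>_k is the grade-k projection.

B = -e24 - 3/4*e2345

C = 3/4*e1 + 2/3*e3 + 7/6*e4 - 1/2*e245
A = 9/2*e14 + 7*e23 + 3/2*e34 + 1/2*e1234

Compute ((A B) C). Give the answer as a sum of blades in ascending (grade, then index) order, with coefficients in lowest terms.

step 1: -9/2*e12 - 1/2*e13 - 3/8*e15 + 3/2*e23 + 9/8*e25 - 7*e34 + 21/4*e45 + 27/8*e1235
step 2: 1/3*e1 - 7/4*e2 + 187/24*e3 - 251/48*e4 + 187/32*e5 - 15/8*e123 - 87/16*e124 + 99/32*e125 - 199/48*e134 + 1/4*e135 + 17/8*e145 + 7/4*e234 - 55/32*e235 - 21/16*e245 + 11/4*e345 - 67/16*e12345
Answer: 1/3*e1 - 7/4*e2 + 187/24*e3 - 251/48*e4 + 187/32*e5 - 15/8*e123 - 87/16*e124 + 99/32*e125 - 199/48*e134 + 1/4*e135 + 17/8*e145 + 7/4*e234 - 55/32*e235 - 21/16*e245 + 11/4*e345 - 67/16*e12345


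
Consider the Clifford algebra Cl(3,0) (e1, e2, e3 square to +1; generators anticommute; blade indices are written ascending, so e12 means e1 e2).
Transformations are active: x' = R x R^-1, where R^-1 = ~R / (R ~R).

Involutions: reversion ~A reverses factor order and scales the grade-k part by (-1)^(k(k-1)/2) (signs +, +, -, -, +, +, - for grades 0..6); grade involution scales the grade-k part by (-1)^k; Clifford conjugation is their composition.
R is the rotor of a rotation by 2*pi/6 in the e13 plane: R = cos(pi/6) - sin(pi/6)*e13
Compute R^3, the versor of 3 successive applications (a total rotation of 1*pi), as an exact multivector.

Rotor phase runs at HALF the rotation angle; powers of one rotor simply add phase, so after 3 steps in e13 the phase is 3*pi/6 = pi/2 and R^3 = cos(pi/2) - sin(pi/2)*e13.
cos(pi/2) = 0 and sin(pi/2) = 1, so R^3 = -e13. The net rotation is 1*pi; the rotor keeps the half-angle phase exactly.
Answer: -e13
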